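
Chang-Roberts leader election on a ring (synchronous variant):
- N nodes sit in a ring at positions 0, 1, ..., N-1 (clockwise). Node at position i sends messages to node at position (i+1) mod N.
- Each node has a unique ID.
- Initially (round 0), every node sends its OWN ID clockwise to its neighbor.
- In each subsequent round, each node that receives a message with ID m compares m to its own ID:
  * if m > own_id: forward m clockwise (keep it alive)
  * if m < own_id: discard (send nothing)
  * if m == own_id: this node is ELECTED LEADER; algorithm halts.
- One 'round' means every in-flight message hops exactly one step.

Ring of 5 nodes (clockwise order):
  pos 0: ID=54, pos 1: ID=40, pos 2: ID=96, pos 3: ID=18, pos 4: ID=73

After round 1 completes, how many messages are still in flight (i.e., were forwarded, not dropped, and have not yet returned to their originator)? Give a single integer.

Round 1: pos1(id40) recv 54: fwd; pos2(id96) recv 40: drop; pos3(id18) recv 96: fwd; pos4(id73) recv 18: drop; pos0(id54) recv 73: fwd
After round 1: 3 messages still in flight

Answer: 3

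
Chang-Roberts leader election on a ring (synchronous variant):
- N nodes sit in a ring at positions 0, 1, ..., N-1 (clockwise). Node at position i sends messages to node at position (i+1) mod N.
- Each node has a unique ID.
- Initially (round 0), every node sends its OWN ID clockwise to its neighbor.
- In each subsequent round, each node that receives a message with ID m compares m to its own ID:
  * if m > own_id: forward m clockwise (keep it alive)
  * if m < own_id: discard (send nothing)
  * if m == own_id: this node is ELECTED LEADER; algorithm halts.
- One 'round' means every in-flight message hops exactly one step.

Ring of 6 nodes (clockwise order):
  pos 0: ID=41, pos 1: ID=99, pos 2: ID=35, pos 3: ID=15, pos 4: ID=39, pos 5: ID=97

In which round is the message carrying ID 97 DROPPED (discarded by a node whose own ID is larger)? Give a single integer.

Round 1: pos1(id99) recv 41: drop; pos2(id35) recv 99: fwd; pos3(id15) recv 35: fwd; pos4(id39) recv 15: drop; pos5(id97) recv 39: drop; pos0(id41) recv 97: fwd
Round 2: pos3(id15) recv 99: fwd; pos4(id39) recv 35: drop; pos1(id99) recv 97: drop
Round 3: pos4(id39) recv 99: fwd
Round 4: pos5(id97) recv 99: fwd
Round 5: pos0(id41) recv 99: fwd
Round 6: pos1(id99) recv 99: ELECTED
Message ID 97 originates at pos 5; dropped at pos 1 in round 2

Answer: 2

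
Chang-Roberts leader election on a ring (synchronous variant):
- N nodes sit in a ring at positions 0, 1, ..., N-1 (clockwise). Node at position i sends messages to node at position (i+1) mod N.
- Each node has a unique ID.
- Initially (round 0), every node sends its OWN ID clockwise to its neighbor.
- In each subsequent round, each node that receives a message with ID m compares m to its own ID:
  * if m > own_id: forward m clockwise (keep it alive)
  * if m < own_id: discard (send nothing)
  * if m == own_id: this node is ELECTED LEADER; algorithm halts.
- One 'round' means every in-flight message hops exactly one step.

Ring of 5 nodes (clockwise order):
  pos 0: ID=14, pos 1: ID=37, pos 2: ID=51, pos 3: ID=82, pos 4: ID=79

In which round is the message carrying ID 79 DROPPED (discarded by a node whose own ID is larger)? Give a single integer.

Round 1: pos1(id37) recv 14: drop; pos2(id51) recv 37: drop; pos3(id82) recv 51: drop; pos4(id79) recv 82: fwd; pos0(id14) recv 79: fwd
Round 2: pos0(id14) recv 82: fwd; pos1(id37) recv 79: fwd
Round 3: pos1(id37) recv 82: fwd; pos2(id51) recv 79: fwd
Round 4: pos2(id51) recv 82: fwd; pos3(id82) recv 79: drop
Round 5: pos3(id82) recv 82: ELECTED
Message ID 79 originates at pos 4; dropped at pos 3 in round 4

Answer: 4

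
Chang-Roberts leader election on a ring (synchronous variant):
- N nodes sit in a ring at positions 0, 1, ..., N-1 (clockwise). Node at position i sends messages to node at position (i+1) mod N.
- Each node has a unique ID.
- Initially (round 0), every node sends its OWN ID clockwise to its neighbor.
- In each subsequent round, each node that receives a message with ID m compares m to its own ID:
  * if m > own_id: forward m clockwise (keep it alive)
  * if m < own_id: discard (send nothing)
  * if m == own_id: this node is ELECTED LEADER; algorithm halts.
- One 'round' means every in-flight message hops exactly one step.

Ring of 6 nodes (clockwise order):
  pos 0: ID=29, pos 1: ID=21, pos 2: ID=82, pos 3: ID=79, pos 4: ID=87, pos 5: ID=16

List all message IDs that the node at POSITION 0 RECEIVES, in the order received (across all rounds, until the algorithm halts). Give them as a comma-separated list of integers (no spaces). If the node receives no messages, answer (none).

Answer: 16,87

Derivation:
Round 1: pos1(id21) recv 29: fwd; pos2(id82) recv 21: drop; pos3(id79) recv 82: fwd; pos4(id87) recv 79: drop; pos5(id16) recv 87: fwd; pos0(id29) recv 16: drop
Round 2: pos2(id82) recv 29: drop; pos4(id87) recv 82: drop; pos0(id29) recv 87: fwd
Round 3: pos1(id21) recv 87: fwd
Round 4: pos2(id82) recv 87: fwd
Round 5: pos3(id79) recv 87: fwd
Round 6: pos4(id87) recv 87: ELECTED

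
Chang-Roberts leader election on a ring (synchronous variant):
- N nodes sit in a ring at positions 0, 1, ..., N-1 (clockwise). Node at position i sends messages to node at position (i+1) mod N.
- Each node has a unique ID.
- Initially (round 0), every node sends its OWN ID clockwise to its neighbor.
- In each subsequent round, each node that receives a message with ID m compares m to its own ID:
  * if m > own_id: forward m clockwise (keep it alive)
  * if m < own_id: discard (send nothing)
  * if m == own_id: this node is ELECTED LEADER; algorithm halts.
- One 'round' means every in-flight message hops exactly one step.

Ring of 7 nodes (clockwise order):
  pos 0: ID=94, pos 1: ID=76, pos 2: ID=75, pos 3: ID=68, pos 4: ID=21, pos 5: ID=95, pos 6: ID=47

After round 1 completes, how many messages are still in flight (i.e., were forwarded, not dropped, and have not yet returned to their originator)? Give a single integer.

Round 1: pos1(id76) recv 94: fwd; pos2(id75) recv 76: fwd; pos3(id68) recv 75: fwd; pos4(id21) recv 68: fwd; pos5(id95) recv 21: drop; pos6(id47) recv 95: fwd; pos0(id94) recv 47: drop
After round 1: 5 messages still in flight

Answer: 5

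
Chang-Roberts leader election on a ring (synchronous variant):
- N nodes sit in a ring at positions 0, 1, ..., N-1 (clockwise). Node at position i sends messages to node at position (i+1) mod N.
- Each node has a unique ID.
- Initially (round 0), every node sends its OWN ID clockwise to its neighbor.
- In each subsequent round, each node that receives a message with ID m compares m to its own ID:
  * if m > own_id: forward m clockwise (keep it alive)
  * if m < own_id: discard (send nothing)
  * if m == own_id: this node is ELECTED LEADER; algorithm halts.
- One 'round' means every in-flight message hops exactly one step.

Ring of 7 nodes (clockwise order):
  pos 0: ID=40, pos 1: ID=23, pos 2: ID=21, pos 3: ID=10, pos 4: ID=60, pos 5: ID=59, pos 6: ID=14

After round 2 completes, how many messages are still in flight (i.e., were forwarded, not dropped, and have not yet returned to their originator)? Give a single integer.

Round 1: pos1(id23) recv 40: fwd; pos2(id21) recv 23: fwd; pos3(id10) recv 21: fwd; pos4(id60) recv 10: drop; pos5(id59) recv 60: fwd; pos6(id14) recv 59: fwd; pos0(id40) recv 14: drop
Round 2: pos2(id21) recv 40: fwd; pos3(id10) recv 23: fwd; pos4(id60) recv 21: drop; pos6(id14) recv 60: fwd; pos0(id40) recv 59: fwd
After round 2: 4 messages still in flight

Answer: 4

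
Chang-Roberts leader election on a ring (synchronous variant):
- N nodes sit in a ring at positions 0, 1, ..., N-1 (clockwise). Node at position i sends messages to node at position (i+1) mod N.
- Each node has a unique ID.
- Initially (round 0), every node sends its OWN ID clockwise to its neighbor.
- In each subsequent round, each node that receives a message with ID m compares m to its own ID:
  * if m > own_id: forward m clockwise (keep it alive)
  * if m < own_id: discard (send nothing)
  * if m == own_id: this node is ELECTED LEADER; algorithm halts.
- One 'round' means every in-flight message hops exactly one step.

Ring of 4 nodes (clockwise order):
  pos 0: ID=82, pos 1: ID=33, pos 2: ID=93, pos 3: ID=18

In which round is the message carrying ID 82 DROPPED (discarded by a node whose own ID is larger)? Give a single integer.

Answer: 2

Derivation:
Round 1: pos1(id33) recv 82: fwd; pos2(id93) recv 33: drop; pos3(id18) recv 93: fwd; pos0(id82) recv 18: drop
Round 2: pos2(id93) recv 82: drop; pos0(id82) recv 93: fwd
Round 3: pos1(id33) recv 93: fwd
Round 4: pos2(id93) recv 93: ELECTED
Message ID 82 originates at pos 0; dropped at pos 2 in round 2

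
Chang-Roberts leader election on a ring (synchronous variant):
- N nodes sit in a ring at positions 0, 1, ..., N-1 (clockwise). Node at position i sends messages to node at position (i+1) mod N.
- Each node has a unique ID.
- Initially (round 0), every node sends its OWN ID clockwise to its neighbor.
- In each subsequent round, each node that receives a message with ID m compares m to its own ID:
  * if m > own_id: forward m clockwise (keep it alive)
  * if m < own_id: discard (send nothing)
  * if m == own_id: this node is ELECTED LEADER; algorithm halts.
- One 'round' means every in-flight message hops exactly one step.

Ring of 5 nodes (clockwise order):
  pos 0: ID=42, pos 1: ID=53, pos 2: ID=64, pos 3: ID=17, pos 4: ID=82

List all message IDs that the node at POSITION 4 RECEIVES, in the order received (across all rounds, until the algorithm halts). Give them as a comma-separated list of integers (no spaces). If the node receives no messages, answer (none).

Round 1: pos1(id53) recv 42: drop; pos2(id64) recv 53: drop; pos3(id17) recv 64: fwd; pos4(id82) recv 17: drop; pos0(id42) recv 82: fwd
Round 2: pos4(id82) recv 64: drop; pos1(id53) recv 82: fwd
Round 3: pos2(id64) recv 82: fwd
Round 4: pos3(id17) recv 82: fwd
Round 5: pos4(id82) recv 82: ELECTED

Answer: 17,64,82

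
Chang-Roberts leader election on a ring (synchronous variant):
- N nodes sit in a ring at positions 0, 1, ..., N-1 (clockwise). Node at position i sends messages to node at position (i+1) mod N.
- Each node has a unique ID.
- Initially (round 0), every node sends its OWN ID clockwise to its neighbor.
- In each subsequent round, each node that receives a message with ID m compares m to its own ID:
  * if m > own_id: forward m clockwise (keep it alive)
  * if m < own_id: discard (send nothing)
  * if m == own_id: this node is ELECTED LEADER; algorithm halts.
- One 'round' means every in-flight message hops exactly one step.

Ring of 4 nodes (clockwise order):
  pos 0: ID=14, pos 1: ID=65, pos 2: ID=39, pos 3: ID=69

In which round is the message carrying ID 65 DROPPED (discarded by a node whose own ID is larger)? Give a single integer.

Answer: 2

Derivation:
Round 1: pos1(id65) recv 14: drop; pos2(id39) recv 65: fwd; pos3(id69) recv 39: drop; pos0(id14) recv 69: fwd
Round 2: pos3(id69) recv 65: drop; pos1(id65) recv 69: fwd
Round 3: pos2(id39) recv 69: fwd
Round 4: pos3(id69) recv 69: ELECTED
Message ID 65 originates at pos 1; dropped at pos 3 in round 2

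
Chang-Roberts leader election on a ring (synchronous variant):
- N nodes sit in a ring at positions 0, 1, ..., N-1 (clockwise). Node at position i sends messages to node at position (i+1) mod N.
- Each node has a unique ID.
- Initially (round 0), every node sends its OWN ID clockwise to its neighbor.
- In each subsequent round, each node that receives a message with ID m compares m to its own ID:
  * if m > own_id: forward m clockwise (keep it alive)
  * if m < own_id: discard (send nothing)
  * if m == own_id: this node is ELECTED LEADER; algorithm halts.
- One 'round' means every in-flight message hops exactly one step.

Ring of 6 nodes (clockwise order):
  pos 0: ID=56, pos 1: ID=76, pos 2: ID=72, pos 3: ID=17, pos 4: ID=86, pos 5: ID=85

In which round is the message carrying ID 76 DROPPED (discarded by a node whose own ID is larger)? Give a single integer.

Answer: 3

Derivation:
Round 1: pos1(id76) recv 56: drop; pos2(id72) recv 76: fwd; pos3(id17) recv 72: fwd; pos4(id86) recv 17: drop; pos5(id85) recv 86: fwd; pos0(id56) recv 85: fwd
Round 2: pos3(id17) recv 76: fwd; pos4(id86) recv 72: drop; pos0(id56) recv 86: fwd; pos1(id76) recv 85: fwd
Round 3: pos4(id86) recv 76: drop; pos1(id76) recv 86: fwd; pos2(id72) recv 85: fwd
Round 4: pos2(id72) recv 86: fwd; pos3(id17) recv 85: fwd
Round 5: pos3(id17) recv 86: fwd; pos4(id86) recv 85: drop
Round 6: pos4(id86) recv 86: ELECTED
Message ID 76 originates at pos 1; dropped at pos 4 in round 3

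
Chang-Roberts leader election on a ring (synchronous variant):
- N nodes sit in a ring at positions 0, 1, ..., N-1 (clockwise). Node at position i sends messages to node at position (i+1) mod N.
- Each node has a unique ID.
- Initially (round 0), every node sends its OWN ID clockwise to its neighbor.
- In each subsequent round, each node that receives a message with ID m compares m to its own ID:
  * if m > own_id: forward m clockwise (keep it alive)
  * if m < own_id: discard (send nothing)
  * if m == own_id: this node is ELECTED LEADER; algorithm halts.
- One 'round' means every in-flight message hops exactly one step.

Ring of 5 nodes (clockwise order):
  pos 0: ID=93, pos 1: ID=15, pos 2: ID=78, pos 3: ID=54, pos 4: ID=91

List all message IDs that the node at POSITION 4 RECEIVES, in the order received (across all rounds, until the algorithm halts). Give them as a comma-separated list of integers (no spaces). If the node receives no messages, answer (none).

Answer: 54,78,93

Derivation:
Round 1: pos1(id15) recv 93: fwd; pos2(id78) recv 15: drop; pos3(id54) recv 78: fwd; pos4(id91) recv 54: drop; pos0(id93) recv 91: drop
Round 2: pos2(id78) recv 93: fwd; pos4(id91) recv 78: drop
Round 3: pos3(id54) recv 93: fwd
Round 4: pos4(id91) recv 93: fwd
Round 5: pos0(id93) recv 93: ELECTED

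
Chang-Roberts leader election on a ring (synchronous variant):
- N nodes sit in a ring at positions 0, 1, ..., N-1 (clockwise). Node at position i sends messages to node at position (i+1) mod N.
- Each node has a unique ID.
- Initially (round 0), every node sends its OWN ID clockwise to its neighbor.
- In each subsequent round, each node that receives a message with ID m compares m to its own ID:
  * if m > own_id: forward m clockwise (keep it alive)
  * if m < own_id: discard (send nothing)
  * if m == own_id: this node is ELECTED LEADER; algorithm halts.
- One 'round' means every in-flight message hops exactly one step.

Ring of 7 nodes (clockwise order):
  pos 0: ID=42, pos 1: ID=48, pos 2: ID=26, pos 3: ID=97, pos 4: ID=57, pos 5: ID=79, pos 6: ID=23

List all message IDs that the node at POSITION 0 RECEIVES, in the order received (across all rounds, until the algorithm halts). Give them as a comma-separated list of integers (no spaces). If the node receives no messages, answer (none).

Answer: 23,79,97

Derivation:
Round 1: pos1(id48) recv 42: drop; pos2(id26) recv 48: fwd; pos3(id97) recv 26: drop; pos4(id57) recv 97: fwd; pos5(id79) recv 57: drop; pos6(id23) recv 79: fwd; pos0(id42) recv 23: drop
Round 2: pos3(id97) recv 48: drop; pos5(id79) recv 97: fwd; pos0(id42) recv 79: fwd
Round 3: pos6(id23) recv 97: fwd; pos1(id48) recv 79: fwd
Round 4: pos0(id42) recv 97: fwd; pos2(id26) recv 79: fwd
Round 5: pos1(id48) recv 97: fwd; pos3(id97) recv 79: drop
Round 6: pos2(id26) recv 97: fwd
Round 7: pos3(id97) recv 97: ELECTED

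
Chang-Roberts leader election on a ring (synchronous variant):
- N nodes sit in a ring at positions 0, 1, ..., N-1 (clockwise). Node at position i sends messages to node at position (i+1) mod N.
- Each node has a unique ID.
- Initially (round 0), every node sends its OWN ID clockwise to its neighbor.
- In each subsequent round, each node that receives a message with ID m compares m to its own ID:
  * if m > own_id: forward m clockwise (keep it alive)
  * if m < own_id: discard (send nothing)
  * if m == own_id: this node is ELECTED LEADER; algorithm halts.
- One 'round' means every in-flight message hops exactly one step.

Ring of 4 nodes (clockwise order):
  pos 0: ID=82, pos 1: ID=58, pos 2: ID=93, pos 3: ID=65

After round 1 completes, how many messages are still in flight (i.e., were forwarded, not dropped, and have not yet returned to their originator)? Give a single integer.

Round 1: pos1(id58) recv 82: fwd; pos2(id93) recv 58: drop; pos3(id65) recv 93: fwd; pos0(id82) recv 65: drop
After round 1: 2 messages still in flight

Answer: 2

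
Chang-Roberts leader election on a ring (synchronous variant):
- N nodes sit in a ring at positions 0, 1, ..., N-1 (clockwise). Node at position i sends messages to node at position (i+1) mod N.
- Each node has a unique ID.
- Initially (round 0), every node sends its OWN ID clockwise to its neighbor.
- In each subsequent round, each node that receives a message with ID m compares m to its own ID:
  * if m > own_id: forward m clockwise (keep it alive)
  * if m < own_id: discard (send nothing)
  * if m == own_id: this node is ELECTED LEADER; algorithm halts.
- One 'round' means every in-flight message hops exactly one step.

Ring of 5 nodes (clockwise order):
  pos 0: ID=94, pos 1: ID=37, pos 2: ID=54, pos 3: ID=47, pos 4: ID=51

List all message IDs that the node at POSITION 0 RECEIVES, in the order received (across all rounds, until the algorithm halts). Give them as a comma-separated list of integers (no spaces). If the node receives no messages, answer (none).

Answer: 51,54,94

Derivation:
Round 1: pos1(id37) recv 94: fwd; pos2(id54) recv 37: drop; pos3(id47) recv 54: fwd; pos4(id51) recv 47: drop; pos0(id94) recv 51: drop
Round 2: pos2(id54) recv 94: fwd; pos4(id51) recv 54: fwd
Round 3: pos3(id47) recv 94: fwd; pos0(id94) recv 54: drop
Round 4: pos4(id51) recv 94: fwd
Round 5: pos0(id94) recv 94: ELECTED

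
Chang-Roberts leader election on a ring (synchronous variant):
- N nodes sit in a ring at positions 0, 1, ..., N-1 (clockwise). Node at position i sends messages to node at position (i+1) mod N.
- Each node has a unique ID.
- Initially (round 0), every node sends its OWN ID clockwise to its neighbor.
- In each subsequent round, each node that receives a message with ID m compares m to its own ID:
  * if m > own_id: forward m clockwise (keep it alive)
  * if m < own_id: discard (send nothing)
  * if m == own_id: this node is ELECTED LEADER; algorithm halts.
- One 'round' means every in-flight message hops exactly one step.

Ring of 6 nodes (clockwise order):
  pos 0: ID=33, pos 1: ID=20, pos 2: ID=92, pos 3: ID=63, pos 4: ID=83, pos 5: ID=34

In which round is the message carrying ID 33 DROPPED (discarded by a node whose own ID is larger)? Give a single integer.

Answer: 2

Derivation:
Round 1: pos1(id20) recv 33: fwd; pos2(id92) recv 20: drop; pos3(id63) recv 92: fwd; pos4(id83) recv 63: drop; pos5(id34) recv 83: fwd; pos0(id33) recv 34: fwd
Round 2: pos2(id92) recv 33: drop; pos4(id83) recv 92: fwd; pos0(id33) recv 83: fwd; pos1(id20) recv 34: fwd
Round 3: pos5(id34) recv 92: fwd; pos1(id20) recv 83: fwd; pos2(id92) recv 34: drop
Round 4: pos0(id33) recv 92: fwd; pos2(id92) recv 83: drop
Round 5: pos1(id20) recv 92: fwd
Round 6: pos2(id92) recv 92: ELECTED
Message ID 33 originates at pos 0; dropped at pos 2 in round 2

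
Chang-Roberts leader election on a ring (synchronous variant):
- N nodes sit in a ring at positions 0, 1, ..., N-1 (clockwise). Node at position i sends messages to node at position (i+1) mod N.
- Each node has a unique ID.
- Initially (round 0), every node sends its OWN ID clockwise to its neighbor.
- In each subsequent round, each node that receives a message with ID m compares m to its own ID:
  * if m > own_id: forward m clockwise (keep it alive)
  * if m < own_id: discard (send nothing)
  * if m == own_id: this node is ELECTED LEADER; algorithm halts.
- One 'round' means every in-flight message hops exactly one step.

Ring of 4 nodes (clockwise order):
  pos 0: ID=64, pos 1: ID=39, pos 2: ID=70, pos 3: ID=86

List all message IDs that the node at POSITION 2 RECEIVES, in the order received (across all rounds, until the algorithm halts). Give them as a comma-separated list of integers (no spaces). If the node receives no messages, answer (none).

Round 1: pos1(id39) recv 64: fwd; pos2(id70) recv 39: drop; pos3(id86) recv 70: drop; pos0(id64) recv 86: fwd
Round 2: pos2(id70) recv 64: drop; pos1(id39) recv 86: fwd
Round 3: pos2(id70) recv 86: fwd
Round 4: pos3(id86) recv 86: ELECTED

Answer: 39,64,86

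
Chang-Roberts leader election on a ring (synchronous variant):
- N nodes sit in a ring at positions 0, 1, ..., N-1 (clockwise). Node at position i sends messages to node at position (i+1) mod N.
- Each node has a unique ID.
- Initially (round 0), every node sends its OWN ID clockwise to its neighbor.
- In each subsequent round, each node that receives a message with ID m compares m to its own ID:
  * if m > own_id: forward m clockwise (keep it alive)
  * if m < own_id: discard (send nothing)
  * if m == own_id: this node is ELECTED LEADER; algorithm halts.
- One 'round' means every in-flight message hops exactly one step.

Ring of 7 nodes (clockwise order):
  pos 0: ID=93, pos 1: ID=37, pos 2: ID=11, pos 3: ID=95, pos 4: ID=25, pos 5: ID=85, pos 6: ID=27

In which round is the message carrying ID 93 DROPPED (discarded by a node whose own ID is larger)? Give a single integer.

Answer: 3

Derivation:
Round 1: pos1(id37) recv 93: fwd; pos2(id11) recv 37: fwd; pos3(id95) recv 11: drop; pos4(id25) recv 95: fwd; pos5(id85) recv 25: drop; pos6(id27) recv 85: fwd; pos0(id93) recv 27: drop
Round 2: pos2(id11) recv 93: fwd; pos3(id95) recv 37: drop; pos5(id85) recv 95: fwd; pos0(id93) recv 85: drop
Round 3: pos3(id95) recv 93: drop; pos6(id27) recv 95: fwd
Round 4: pos0(id93) recv 95: fwd
Round 5: pos1(id37) recv 95: fwd
Round 6: pos2(id11) recv 95: fwd
Round 7: pos3(id95) recv 95: ELECTED
Message ID 93 originates at pos 0; dropped at pos 3 in round 3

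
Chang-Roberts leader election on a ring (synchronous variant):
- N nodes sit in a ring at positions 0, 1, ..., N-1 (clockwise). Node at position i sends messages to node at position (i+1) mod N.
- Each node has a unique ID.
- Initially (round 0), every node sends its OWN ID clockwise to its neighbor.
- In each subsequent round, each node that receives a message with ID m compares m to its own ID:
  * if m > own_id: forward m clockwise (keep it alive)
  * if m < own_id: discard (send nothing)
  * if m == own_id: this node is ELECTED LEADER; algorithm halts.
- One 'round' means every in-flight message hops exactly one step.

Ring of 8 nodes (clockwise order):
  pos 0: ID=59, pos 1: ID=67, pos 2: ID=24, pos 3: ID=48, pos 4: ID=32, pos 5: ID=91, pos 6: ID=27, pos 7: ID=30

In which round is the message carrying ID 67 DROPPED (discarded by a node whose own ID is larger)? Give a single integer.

Answer: 4

Derivation:
Round 1: pos1(id67) recv 59: drop; pos2(id24) recv 67: fwd; pos3(id48) recv 24: drop; pos4(id32) recv 48: fwd; pos5(id91) recv 32: drop; pos6(id27) recv 91: fwd; pos7(id30) recv 27: drop; pos0(id59) recv 30: drop
Round 2: pos3(id48) recv 67: fwd; pos5(id91) recv 48: drop; pos7(id30) recv 91: fwd
Round 3: pos4(id32) recv 67: fwd; pos0(id59) recv 91: fwd
Round 4: pos5(id91) recv 67: drop; pos1(id67) recv 91: fwd
Round 5: pos2(id24) recv 91: fwd
Round 6: pos3(id48) recv 91: fwd
Round 7: pos4(id32) recv 91: fwd
Round 8: pos5(id91) recv 91: ELECTED
Message ID 67 originates at pos 1; dropped at pos 5 in round 4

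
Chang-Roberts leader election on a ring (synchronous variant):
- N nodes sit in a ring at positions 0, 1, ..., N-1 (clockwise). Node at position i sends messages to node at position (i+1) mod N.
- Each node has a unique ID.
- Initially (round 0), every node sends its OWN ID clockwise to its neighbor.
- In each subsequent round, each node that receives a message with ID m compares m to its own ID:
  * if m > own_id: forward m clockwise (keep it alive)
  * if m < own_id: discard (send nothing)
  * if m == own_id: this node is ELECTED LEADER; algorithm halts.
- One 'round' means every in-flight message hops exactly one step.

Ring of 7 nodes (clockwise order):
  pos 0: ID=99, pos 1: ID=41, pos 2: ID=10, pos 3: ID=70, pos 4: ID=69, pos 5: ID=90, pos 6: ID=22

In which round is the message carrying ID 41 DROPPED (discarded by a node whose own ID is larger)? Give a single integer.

Answer: 2

Derivation:
Round 1: pos1(id41) recv 99: fwd; pos2(id10) recv 41: fwd; pos3(id70) recv 10: drop; pos4(id69) recv 70: fwd; pos5(id90) recv 69: drop; pos6(id22) recv 90: fwd; pos0(id99) recv 22: drop
Round 2: pos2(id10) recv 99: fwd; pos3(id70) recv 41: drop; pos5(id90) recv 70: drop; pos0(id99) recv 90: drop
Round 3: pos3(id70) recv 99: fwd
Round 4: pos4(id69) recv 99: fwd
Round 5: pos5(id90) recv 99: fwd
Round 6: pos6(id22) recv 99: fwd
Round 7: pos0(id99) recv 99: ELECTED
Message ID 41 originates at pos 1; dropped at pos 3 in round 2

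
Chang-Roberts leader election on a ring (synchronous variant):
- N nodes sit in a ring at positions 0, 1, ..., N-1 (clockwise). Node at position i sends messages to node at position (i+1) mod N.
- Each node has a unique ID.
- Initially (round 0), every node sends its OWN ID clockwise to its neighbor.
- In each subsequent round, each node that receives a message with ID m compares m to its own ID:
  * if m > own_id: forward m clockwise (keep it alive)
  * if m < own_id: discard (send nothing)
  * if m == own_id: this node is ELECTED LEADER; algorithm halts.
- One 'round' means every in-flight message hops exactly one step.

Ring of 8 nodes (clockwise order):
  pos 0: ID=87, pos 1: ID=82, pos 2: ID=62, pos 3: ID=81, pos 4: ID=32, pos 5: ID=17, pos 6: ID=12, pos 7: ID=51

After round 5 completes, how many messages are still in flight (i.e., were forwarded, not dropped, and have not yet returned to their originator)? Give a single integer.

Answer: 2

Derivation:
Round 1: pos1(id82) recv 87: fwd; pos2(id62) recv 82: fwd; pos3(id81) recv 62: drop; pos4(id32) recv 81: fwd; pos5(id17) recv 32: fwd; pos6(id12) recv 17: fwd; pos7(id51) recv 12: drop; pos0(id87) recv 51: drop
Round 2: pos2(id62) recv 87: fwd; pos3(id81) recv 82: fwd; pos5(id17) recv 81: fwd; pos6(id12) recv 32: fwd; pos7(id51) recv 17: drop
Round 3: pos3(id81) recv 87: fwd; pos4(id32) recv 82: fwd; pos6(id12) recv 81: fwd; pos7(id51) recv 32: drop
Round 4: pos4(id32) recv 87: fwd; pos5(id17) recv 82: fwd; pos7(id51) recv 81: fwd
Round 5: pos5(id17) recv 87: fwd; pos6(id12) recv 82: fwd; pos0(id87) recv 81: drop
After round 5: 2 messages still in flight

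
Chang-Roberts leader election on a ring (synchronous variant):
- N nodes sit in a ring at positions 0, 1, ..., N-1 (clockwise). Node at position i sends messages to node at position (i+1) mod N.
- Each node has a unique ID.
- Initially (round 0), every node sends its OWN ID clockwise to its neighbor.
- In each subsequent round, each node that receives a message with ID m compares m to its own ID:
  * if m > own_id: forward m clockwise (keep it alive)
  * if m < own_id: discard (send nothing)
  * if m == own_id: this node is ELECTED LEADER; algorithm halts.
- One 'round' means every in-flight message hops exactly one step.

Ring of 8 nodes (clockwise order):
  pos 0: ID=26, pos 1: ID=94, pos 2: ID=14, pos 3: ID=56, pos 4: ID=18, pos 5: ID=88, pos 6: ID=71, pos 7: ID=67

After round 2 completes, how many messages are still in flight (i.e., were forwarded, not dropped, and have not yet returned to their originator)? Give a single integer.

Round 1: pos1(id94) recv 26: drop; pos2(id14) recv 94: fwd; pos3(id56) recv 14: drop; pos4(id18) recv 56: fwd; pos5(id88) recv 18: drop; pos6(id71) recv 88: fwd; pos7(id67) recv 71: fwd; pos0(id26) recv 67: fwd
Round 2: pos3(id56) recv 94: fwd; pos5(id88) recv 56: drop; pos7(id67) recv 88: fwd; pos0(id26) recv 71: fwd; pos1(id94) recv 67: drop
After round 2: 3 messages still in flight

Answer: 3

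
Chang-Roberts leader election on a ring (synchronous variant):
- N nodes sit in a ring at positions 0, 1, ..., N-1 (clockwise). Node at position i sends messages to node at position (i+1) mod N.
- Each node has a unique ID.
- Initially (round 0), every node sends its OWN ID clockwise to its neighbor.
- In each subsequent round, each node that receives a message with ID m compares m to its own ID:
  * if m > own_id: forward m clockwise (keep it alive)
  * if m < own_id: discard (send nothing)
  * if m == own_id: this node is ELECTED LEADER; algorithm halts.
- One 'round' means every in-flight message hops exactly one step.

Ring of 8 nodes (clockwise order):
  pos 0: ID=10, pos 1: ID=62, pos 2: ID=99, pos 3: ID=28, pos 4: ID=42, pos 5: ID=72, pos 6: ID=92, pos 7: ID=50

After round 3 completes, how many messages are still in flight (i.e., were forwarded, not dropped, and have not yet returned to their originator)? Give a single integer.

Answer: 2

Derivation:
Round 1: pos1(id62) recv 10: drop; pos2(id99) recv 62: drop; pos3(id28) recv 99: fwd; pos4(id42) recv 28: drop; pos5(id72) recv 42: drop; pos6(id92) recv 72: drop; pos7(id50) recv 92: fwd; pos0(id10) recv 50: fwd
Round 2: pos4(id42) recv 99: fwd; pos0(id10) recv 92: fwd; pos1(id62) recv 50: drop
Round 3: pos5(id72) recv 99: fwd; pos1(id62) recv 92: fwd
After round 3: 2 messages still in flight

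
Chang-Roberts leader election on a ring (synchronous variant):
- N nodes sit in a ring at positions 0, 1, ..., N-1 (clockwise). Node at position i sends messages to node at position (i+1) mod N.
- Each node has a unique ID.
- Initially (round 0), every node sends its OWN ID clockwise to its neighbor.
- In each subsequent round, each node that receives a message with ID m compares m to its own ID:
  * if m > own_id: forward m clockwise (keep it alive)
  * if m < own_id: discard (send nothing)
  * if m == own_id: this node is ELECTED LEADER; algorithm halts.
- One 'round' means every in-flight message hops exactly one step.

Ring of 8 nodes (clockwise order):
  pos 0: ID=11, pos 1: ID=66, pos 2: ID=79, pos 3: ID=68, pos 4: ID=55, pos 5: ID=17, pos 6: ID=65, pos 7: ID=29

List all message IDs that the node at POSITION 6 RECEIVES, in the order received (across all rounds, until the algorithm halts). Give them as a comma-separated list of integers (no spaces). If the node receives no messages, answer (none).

Answer: 17,55,68,79

Derivation:
Round 1: pos1(id66) recv 11: drop; pos2(id79) recv 66: drop; pos3(id68) recv 79: fwd; pos4(id55) recv 68: fwd; pos5(id17) recv 55: fwd; pos6(id65) recv 17: drop; pos7(id29) recv 65: fwd; pos0(id11) recv 29: fwd
Round 2: pos4(id55) recv 79: fwd; pos5(id17) recv 68: fwd; pos6(id65) recv 55: drop; pos0(id11) recv 65: fwd; pos1(id66) recv 29: drop
Round 3: pos5(id17) recv 79: fwd; pos6(id65) recv 68: fwd; pos1(id66) recv 65: drop
Round 4: pos6(id65) recv 79: fwd; pos7(id29) recv 68: fwd
Round 5: pos7(id29) recv 79: fwd; pos0(id11) recv 68: fwd
Round 6: pos0(id11) recv 79: fwd; pos1(id66) recv 68: fwd
Round 7: pos1(id66) recv 79: fwd; pos2(id79) recv 68: drop
Round 8: pos2(id79) recv 79: ELECTED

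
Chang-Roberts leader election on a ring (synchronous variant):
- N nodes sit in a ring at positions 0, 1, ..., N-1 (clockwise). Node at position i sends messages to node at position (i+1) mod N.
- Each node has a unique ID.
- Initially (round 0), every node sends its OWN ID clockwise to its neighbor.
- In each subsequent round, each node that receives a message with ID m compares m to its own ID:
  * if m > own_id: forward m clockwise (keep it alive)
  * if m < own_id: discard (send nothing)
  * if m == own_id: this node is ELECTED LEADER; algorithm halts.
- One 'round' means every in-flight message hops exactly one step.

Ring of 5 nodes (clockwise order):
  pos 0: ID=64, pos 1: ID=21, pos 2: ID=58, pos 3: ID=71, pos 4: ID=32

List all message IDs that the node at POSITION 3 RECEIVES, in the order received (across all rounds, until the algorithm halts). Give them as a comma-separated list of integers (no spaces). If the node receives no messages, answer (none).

Round 1: pos1(id21) recv 64: fwd; pos2(id58) recv 21: drop; pos3(id71) recv 58: drop; pos4(id32) recv 71: fwd; pos0(id64) recv 32: drop
Round 2: pos2(id58) recv 64: fwd; pos0(id64) recv 71: fwd
Round 3: pos3(id71) recv 64: drop; pos1(id21) recv 71: fwd
Round 4: pos2(id58) recv 71: fwd
Round 5: pos3(id71) recv 71: ELECTED

Answer: 58,64,71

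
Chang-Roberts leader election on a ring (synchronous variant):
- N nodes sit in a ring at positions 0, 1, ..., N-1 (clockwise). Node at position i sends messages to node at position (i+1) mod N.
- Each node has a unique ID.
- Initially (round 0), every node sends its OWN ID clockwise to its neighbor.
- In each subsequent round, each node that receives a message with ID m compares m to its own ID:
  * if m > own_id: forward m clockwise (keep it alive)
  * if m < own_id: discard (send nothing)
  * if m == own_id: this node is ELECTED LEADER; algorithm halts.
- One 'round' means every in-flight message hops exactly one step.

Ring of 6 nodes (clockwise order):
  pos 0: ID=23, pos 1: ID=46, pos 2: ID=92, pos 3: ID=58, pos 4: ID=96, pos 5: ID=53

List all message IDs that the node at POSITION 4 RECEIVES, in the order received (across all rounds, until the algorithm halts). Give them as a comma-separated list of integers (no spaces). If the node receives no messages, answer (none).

Answer: 58,92,96

Derivation:
Round 1: pos1(id46) recv 23: drop; pos2(id92) recv 46: drop; pos3(id58) recv 92: fwd; pos4(id96) recv 58: drop; pos5(id53) recv 96: fwd; pos0(id23) recv 53: fwd
Round 2: pos4(id96) recv 92: drop; pos0(id23) recv 96: fwd; pos1(id46) recv 53: fwd
Round 3: pos1(id46) recv 96: fwd; pos2(id92) recv 53: drop
Round 4: pos2(id92) recv 96: fwd
Round 5: pos3(id58) recv 96: fwd
Round 6: pos4(id96) recv 96: ELECTED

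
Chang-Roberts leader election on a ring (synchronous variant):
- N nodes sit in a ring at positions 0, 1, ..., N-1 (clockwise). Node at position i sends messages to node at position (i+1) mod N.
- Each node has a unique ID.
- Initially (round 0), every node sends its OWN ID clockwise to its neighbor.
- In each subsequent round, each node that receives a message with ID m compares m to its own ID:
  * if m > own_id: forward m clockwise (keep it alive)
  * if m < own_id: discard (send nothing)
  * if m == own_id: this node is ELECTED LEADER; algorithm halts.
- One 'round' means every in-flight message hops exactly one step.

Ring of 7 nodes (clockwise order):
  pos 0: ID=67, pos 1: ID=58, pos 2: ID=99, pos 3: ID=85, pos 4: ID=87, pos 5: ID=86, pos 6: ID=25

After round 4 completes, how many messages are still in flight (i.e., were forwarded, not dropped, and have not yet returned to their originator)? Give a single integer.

Answer: 2

Derivation:
Round 1: pos1(id58) recv 67: fwd; pos2(id99) recv 58: drop; pos3(id85) recv 99: fwd; pos4(id87) recv 85: drop; pos5(id86) recv 87: fwd; pos6(id25) recv 86: fwd; pos0(id67) recv 25: drop
Round 2: pos2(id99) recv 67: drop; pos4(id87) recv 99: fwd; pos6(id25) recv 87: fwd; pos0(id67) recv 86: fwd
Round 3: pos5(id86) recv 99: fwd; pos0(id67) recv 87: fwd; pos1(id58) recv 86: fwd
Round 4: pos6(id25) recv 99: fwd; pos1(id58) recv 87: fwd; pos2(id99) recv 86: drop
After round 4: 2 messages still in flight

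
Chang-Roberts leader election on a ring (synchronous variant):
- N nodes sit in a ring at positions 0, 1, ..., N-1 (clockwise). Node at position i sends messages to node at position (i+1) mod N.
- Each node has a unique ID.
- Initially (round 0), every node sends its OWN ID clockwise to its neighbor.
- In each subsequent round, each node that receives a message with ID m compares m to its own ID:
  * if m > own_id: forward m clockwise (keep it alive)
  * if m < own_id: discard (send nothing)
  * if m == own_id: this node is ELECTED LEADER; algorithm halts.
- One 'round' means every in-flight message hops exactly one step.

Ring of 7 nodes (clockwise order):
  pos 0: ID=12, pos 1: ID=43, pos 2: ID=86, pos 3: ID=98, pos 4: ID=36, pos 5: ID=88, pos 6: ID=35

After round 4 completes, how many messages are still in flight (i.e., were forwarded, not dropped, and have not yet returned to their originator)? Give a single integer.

Answer: 2

Derivation:
Round 1: pos1(id43) recv 12: drop; pos2(id86) recv 43: drop; pos3(id98) recv 86: drop; pos4(id36) recv 98: fwd; pos5(id88) recv 36: drop; pos6(id35) recv 88: fwd; pos0(id12) recv 35: fwd
Round 2: pos5(id88) recv 98: fwd; pos0(id12) recv 88: fwd; pos1(id43) recv 35: drop
Round 3: pos6(id35) recv 98: fwd; pos1(id43) recv 88: fwd
Round 4: pos0(id12) recv 98: fwd; pos2(id86) recv 88: fwd
After round 4: 2 messages still in flight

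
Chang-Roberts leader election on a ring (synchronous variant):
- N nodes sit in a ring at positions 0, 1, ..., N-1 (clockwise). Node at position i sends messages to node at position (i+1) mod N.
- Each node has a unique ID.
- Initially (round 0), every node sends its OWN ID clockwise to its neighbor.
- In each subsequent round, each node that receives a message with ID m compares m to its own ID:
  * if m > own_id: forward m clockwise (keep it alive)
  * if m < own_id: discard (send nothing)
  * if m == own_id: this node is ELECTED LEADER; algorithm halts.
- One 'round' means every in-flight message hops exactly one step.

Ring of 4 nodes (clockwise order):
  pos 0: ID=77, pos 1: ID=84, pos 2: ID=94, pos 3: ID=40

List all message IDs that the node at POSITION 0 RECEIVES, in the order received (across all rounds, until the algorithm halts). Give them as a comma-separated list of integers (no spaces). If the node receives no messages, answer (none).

Round 1: pos1(id84) recv 77: drop; pos2(id94) recv 84: drop; pos3(id40) recv 94: fwd; pos0(id77) recv 40: drop
Round 2: pos0(id77) recv 94: fwd
Round 3: pos1(id84) recv 94: fwd
Round 4: pos2(id94) recv 94: ELECTED

Answer: 40,94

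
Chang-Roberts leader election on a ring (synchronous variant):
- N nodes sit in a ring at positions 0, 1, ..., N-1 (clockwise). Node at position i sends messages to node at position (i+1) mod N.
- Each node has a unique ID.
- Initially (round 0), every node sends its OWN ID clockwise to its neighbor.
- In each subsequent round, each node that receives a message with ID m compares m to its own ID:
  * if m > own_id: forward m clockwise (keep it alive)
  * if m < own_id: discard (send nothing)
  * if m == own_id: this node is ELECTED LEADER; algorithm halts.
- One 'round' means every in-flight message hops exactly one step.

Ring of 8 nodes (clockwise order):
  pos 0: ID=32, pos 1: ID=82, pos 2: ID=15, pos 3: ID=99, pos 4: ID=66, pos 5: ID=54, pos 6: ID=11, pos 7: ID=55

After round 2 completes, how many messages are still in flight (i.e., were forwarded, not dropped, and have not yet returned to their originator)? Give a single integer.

Round 1: pos1(id82) recv 32: drop; pos2(id15) recv 82: fwd; pos3(id99) recv 15: drop; pos4(id66) recv 99: fwd; pos5(id54) recv 66: fwd; pos6(id11) recv 54: fwd; pos7(id55) recv 11: drop; pos0(id32) recv 55: fwd
Round 2: pos3(id99) recv 82: drop; pos5(id54) recv 99: fwd; pos6(id11) recv 66: fwd; pos7(id55) recv 54: drop; pos1(id82) recv 55: drop
After round 2: 2 messages still in flight

Answer: 2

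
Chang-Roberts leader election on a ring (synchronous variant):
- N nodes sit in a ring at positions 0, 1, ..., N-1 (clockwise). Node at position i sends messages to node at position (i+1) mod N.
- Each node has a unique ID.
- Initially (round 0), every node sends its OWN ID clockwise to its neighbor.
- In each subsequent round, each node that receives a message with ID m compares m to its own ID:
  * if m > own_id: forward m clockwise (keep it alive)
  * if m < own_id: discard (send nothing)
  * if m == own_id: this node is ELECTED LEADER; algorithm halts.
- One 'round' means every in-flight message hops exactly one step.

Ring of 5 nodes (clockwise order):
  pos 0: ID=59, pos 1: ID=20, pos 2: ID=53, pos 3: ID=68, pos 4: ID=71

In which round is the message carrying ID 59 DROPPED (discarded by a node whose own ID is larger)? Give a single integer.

Answer: 3

Derivation:
Round 1: pos1(id20) recv 59: fwd; pos2(id53) recv 20: drop; pos3(id68) recv 53: drop; pos4(id71) recv 68: drop; pos0(id59) recv 71: fwd
Round 2: pos2(id53) recv 59: fwd; pos1(id20) recv 71: fwd
Round 3: pos3(id68) recv 59: drop; pos2(id53) recv 71: fwd
Round 4: pos3(id68) recv 71: fwd
Round 5: pos4(id71) recv 71: ELECTED
Message ID 59 originates at pos 0; dropped at pos 3 in round 3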